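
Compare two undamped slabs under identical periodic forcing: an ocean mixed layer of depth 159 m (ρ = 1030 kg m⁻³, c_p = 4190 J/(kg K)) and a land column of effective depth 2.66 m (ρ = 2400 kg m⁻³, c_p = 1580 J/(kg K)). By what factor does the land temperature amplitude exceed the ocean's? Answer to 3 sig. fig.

68.0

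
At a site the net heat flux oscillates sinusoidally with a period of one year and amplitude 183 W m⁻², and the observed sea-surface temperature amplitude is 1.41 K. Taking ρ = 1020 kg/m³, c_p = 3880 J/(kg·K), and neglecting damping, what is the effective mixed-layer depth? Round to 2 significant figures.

ω = 2π / 3.15×10^7 s = 1.99×10^-7 s⁻¹.
Required C = F₀ / (A ω) = 183 / (1.41 × 1.99×10^-7) = 6.51×10^8 J/(m²·K).
D = C / (ρ c_p) = 6.51×10^8 / (1020 × 3880) = 165 m.

160 m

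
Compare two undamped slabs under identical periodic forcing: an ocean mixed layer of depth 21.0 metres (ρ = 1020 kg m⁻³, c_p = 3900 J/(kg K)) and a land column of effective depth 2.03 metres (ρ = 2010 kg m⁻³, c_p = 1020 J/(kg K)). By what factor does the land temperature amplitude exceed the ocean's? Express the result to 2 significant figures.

C_ocean = 1020 × 3900 × 21.0 = 8.35×10^7 J/(m²·K).
C_land = 2010 × 1020 × 2.03 = 4.16×10^6 J/(m²·K).
Undamped amplitude ∝ 1/C, so A_land/A_ocean = C_ocean/C_land = 20.1.

20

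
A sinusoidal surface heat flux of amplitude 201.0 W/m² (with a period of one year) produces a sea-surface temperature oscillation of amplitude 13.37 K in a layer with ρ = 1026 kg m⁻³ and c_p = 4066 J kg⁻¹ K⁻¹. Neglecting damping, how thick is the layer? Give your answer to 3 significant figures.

18.1 m

ω = 2π / 3.15×10^7 s = 1.99×10^-7 s⁻¹.
Required C = F₀ / (A ω) = 201.0 / (13.37 × 1.99×10^-7) = 7.55×10^7 J/(m²·K).
D = C / (ρ c_p) = 7.55×10^7 / (1026 × 4066) = 18.1 m.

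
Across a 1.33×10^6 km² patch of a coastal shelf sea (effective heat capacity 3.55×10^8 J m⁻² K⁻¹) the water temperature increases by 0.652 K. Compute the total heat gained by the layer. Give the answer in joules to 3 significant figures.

Areal heat capacity C = 3.55×10^8 J m⁻² K⁻¹ (given).
Heat per unit area: q = C ΔT = 3.55×10^8 × 0.652 = 2.31×10^8 J/m².
Total heat: Q = q × A = 2.31×10^8 × (1.33×10^6 × 10⁶ m²) = 3.08×10^20 J.

3.08×10^20 J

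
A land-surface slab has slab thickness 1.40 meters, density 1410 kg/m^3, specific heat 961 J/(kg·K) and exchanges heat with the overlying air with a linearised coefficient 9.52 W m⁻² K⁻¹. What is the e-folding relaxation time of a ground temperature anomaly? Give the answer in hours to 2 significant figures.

Areal heat capacity C = ρ c_p D = 1410 × 961 × 1.40 = 1.90×10^6 J/(m^2 K).
Relaxation time τ = C / λ = 1.90×10^6 / 9.52 = 1.99×10^5 s.
In hours: 1.99×10^5 s / (3600 s/hour) = 55.4 hours.

55 hours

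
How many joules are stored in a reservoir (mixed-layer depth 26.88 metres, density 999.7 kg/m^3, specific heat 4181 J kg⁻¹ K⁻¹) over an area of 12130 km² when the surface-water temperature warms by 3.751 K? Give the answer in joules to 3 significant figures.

5.11×10^18 J

Areal heat capacity C = ρ c_p D = 999.7 × 4181 × 26.88 = 1.12×10^8 J m⁻² K⁻¹.
Heat per unit area: q = C ΔT = 1.12×10^8 × 3.751 = 4.21×10^8 J/m².
Total heat: Q = q × A = 4.21×10^8 × (12130 × 10⁶ m²) = 5.11×10^18 J.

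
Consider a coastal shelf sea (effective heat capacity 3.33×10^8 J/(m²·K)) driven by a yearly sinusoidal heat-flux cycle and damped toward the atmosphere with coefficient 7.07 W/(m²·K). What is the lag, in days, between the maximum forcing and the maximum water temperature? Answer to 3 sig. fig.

Areal heat capacity C = 3.33×10^8 J/(m²·K) (given).
ω = 2π / 3.15×10^7 s = 1.99×10^-7 s⁻¹.
Phase lag φ = arctan(Cω/λ) = arctan(66.3/7.07) = 1.46 rad.
Time lag = φ / ω = 1.46 / 1.99×10^-7 = 7.35×10^6 s = 85.1 days.

85.1 days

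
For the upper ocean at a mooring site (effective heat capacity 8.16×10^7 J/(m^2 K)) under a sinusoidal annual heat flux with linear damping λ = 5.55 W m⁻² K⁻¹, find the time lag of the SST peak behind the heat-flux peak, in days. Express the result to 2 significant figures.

72 days

Areal heat capacity C = 8.16×10^7 J/(m^2 K) (given).
ω = 2π / 3.15×10^7 s = 1.99×10^-7 s⁻¹.
Phase lag φ = arctan(Cω/λ) = arctan(16.3/5.55) = 1.24 rad.
Time lag = φ / ω = 1.24 / 1.99×10^-7 = 6.23×10^6 s = 72.1 days.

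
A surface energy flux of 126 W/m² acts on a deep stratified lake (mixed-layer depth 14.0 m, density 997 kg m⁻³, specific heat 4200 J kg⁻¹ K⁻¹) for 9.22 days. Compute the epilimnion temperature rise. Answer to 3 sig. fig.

Areal heat capacity C = ρ c_p D = 997 × 4200 × 14.0 = 5.86×10^7 J m⁻² K⁻¹.
Net heat input Q = F Δt = 126 × (9.22 days × 86400 s/day) = 1.00×10^8 J/m².
ΔT = Q / C = 1.00×10^8 / 5.86×10^7 = 1.71 K.

1.71 K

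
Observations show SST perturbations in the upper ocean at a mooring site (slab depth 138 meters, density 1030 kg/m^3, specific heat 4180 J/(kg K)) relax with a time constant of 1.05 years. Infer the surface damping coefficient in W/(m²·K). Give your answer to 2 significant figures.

18

Areal heat capacity C = ρ c_p D = 1030 × 4180 × 138 = 5.94×10^8 J/(m²·K).
τ = 1.05 years = 3.31×10^7 s.
λ = C / τ = 5.94×10^8 / 3.31×10^7 = 17.9 W/(m²·K).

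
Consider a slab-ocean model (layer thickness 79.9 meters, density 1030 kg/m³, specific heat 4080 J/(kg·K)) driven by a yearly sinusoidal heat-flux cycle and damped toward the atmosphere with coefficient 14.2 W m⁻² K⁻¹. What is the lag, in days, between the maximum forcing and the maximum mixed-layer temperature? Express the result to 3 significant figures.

79.1 days

Areal heat capacity C = ρ c_p D = 1030 × 4080 × 79.9 = 3.36×10^8 J/(m²·K).
ω = 2π / 3.15×10^7 s = 1.99×10^-7 s⁻¹.
Phase lag φ = arctan(Cω/λ) = arctan(66.9/14.2) = 1.36 rad.
Time lag = φ / ω = 1.36 / 1.99×10^-7 = 6.83×10^6 s = 79.1 days.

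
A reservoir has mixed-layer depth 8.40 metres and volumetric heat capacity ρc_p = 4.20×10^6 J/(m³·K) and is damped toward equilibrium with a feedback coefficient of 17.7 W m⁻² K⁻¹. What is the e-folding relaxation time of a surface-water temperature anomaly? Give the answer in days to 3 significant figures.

23.1 days

Areal heat capacity C = ρc_p × D = 4.20×10^6 × 8.40 = 3.53×10^7 J m⁻² K⁻¹.
Relaxation time τ = C / λ = 3.53×10^7 / 17.7 = 1.99×10^6 s.
In days: 1.99×10^6 s / (86400 s/day) = 23.1 days.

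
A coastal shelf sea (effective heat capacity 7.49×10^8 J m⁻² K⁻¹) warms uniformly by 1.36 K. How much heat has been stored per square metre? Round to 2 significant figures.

Areal heat capacity C = 7.49×10^8 J m⁻² K⁻¹ (given).
ΔQ = C ΔT = 7.49×10^8 × 1.36 = 1.02×10^9 J/m².

1.0×10^9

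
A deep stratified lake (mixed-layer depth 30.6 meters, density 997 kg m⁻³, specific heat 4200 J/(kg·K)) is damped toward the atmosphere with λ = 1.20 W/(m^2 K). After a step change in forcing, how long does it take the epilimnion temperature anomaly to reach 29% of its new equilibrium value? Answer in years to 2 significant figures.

1.2 years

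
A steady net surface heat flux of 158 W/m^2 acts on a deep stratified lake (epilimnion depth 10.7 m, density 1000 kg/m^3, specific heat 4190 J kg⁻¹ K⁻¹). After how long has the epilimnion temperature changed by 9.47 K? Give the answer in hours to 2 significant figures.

750 hours

Areal heat capacity C = ρ c_p D = 1000 × 4190 × 10.7 = 4.48×10^7 J/(m²·K).
Time required: Δt = C ΔT / F = 4.48×10^7 × 9.47 / 158 = 2.69×10^6 s.
In hours: 2.69×10^6 s / (3600 s/hour) = 746 hours.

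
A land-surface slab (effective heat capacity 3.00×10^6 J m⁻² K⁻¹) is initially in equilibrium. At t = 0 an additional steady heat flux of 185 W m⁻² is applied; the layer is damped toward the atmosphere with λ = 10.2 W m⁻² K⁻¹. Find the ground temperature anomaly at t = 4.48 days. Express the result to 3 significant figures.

Areal heat capacity C = 3.00×10^6 J m⁻² K⁻¹ (given).
τ = C / λ = 3.00×10^6 / 10.2 = 2.94×10^5 s.
Equilibrium anomaly ΔT_eq = F / λ = 185 / 10.2 = 18.1 K.
t = 4.48 days = 3.87×10^5 s, so t/τ = 1.32.
ΔT(t) = ΔT_eq (1 − e^(−t/τ)) = 18.1 × (1 − e^−1.32) = 13.3 K.

13.3 K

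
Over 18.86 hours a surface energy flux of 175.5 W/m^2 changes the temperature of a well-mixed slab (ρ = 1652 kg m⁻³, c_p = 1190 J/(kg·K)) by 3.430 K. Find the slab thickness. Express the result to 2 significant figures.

Heat input Q = F Δt = 175.5 × 67900 s = 1.19×10^7 J/m².
Required areal heat capacity C = Q / ΔT = 3.47×10^6 J/(m²·K).
Depth D = C / (ρ c_p) = 3.47×10^6 / (1652 × 1190) = 1.77 m.

1.8 m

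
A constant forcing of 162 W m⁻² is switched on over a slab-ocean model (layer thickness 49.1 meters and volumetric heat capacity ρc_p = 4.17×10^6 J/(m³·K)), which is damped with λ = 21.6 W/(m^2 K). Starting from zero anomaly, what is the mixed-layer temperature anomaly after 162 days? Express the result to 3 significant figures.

Areal heat capacity C = ρc_p × D = 4.17×10^6 × 49.1 = 2.05×10^8 J/(m^2 K).
τ = C / λ = 2.05×10^8 / 21.6 = 9.48×10^6 s.
Equilibrium anomaly ΔT_eq = F / λ = 162 / 21.6 = 7.50 K.
t = 162 days = 1.40×10^7 s, so t/τ = 1.48.
ΔT(t) = ΔT_eq (1 − e^(−t/τ)) = 7.50 × (1 − e^−1.48) = 5.79 K.

5.79 K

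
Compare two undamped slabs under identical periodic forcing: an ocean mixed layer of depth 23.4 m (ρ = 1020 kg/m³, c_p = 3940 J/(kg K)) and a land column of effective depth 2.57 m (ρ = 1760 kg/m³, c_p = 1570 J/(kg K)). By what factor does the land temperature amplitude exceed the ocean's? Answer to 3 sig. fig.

C_ocean = 1020 × 3940 × 23.4 = 9.40×10^7 J/(m²·K).
C_land = 1760 × 1570 × 2.57 = 7.10×10^6 J/(m²·K).
Undamped amplitude ∝ 1/C, so A_land/A_ocean = C_ocean/C_land = 13.2.

13.2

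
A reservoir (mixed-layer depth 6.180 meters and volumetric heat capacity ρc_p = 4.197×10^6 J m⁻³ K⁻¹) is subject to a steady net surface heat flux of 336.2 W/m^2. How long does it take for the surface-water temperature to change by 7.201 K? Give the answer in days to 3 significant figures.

Areal heat capacity C = ρc_p × D = 4.197×10^6 × 6.180 = 2.59×10^7 J/(m^2 K).
Time required: Δt = C ΔT / F = 2.59×10^7 × 7.201 / 336.2 = 5.56×10^5 s.
In days: 5.56×10^5 s / (86400 s/day) = 6.43 days.

6.43 days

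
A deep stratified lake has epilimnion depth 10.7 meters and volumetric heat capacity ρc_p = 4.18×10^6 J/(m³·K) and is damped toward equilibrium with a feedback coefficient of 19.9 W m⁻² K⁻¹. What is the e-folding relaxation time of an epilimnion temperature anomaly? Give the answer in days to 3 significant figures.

Areal heat capacity C = ρc_p × D = 4.18×10^6 × 10.7 = 4.47×10^7 J/(m²·K).
Relaxation time τ = C / λ = 4.47×10^7 / 19.9 = 2.25×10^6 s.
In days: 2.25×10^6 s / (86400 s/day) = 26.0 days.

26.0 days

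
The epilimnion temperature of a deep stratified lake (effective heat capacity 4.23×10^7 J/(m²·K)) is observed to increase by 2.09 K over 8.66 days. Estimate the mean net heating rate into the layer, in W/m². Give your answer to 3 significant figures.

118

Areal heat capacity C = 4.23×10^7 J/(m²·K) (given).
Required heat per unit area: Q = C ΔT = 4.23×10^7 × 2.09 = 8.84×10^7 J/m².
Flux F = Q / Δt = 8.84×10^7 / 7.48×10^5 s = 118 W/m².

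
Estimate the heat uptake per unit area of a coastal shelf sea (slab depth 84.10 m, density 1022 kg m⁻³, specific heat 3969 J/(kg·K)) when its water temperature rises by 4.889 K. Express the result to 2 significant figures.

Areal heat capacity C = ρ c_p D = 1022 × 3969 × 84.10 = 3.41×10^8 J m⁻² K⁻¹.
ΔQ = C ΔT = 3.41×10^8 × 4.889 = 1.67×10^9 J/m².

1.7×10^9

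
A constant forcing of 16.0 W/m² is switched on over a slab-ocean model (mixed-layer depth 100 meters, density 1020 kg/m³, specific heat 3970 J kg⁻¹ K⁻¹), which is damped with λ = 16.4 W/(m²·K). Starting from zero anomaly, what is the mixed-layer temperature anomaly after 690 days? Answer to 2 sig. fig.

0.89 K

Areal heat capacity C = ρ c_p D = 1020 × 3970 × 100 = 4.05×10^8 J/(m²·K).
τ = C / λ = 4.05×10^8 / 16.4 = 2.47×10^7 s.
Equilibrium anomaly ΔT_eq = F / λ = 16.0 / 16.4 = 0.976 K.
t = 690 days = 5.96×10^7 s, so t/τ = 2.41.
ΔT(t) = ΔT_eq (1 − e^(−t/τ)) = 0.976 × (1 − e^−2.41) = 0.888 K.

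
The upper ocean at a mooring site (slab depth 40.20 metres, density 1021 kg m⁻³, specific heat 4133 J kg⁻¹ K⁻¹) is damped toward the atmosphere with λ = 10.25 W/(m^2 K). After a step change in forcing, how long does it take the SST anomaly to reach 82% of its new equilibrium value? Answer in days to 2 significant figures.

330 days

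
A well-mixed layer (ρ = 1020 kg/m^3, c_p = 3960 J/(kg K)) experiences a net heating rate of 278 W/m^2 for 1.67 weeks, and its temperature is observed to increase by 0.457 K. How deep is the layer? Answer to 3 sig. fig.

Heat input Q = F Δt = 278 × 1.01×10^6 s = 2.81×10^8 J/m².
Required areal heat capacity C = Q / ΔT = 6.14×10^8 J/(m²·K).
Depth D = C / (ρ c_p) = 6.14×10^8 / (1020 × 3960) = 152 m.

152 m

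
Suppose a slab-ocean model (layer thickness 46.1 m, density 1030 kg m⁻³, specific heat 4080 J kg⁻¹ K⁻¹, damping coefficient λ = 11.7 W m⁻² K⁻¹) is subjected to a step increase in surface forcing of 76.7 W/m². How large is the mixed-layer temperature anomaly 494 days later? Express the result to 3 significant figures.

6.06 K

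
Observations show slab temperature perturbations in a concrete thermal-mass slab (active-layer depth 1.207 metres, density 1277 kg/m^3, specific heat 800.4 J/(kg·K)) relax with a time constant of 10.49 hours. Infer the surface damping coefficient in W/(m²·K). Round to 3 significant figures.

Areal heat capacity C = ρ c_p D = 1277 × 800.4 × 1.207 = 1.23×10^6 J/(m²·K).
τ = 10.49 hours = 37800 s.
λ = C / τ = 1.23×10^6 / 37800 = 32.7 W/(m²·K).

32.7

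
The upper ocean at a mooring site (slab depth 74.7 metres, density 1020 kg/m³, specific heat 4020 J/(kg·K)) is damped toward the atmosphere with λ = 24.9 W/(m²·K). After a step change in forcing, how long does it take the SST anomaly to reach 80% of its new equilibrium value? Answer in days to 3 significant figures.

Areal heat capacity C = ρ c_p D = 1020 × 4020 × 74.7 = 3.06×10^8 J m⁻² K⁻¹.
τ = C / λ = 3.06×10^8 / 24.9 = 1.23×10^7 s.
Fraction reached: 1 − e^(−t/τ) = 0.80 ⇒ t = −τ ln(1 − 0.80) = τ × 1.61.
t = 1.98×10^7 s = 229 days.

229 days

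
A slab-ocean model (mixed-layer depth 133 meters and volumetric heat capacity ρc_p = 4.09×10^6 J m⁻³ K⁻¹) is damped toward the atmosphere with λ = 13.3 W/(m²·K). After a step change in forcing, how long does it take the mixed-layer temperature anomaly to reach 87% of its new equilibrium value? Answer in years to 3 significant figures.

Areal heat capacity C = ρc_p × D = 4.09×10^6 × 133 = 5.44×10^8 J m⁻² K⁻¹.
τ = C / λ = 5.44×10^8 / 13.3 = 4.09×10^7 s.
Fraction reached: 1 − e^(−t/τ) = 0.87 ⇒ t = −τ ln(1 − 0.87) = τ × 2.04.
t = 8.34×10^7 s = 2.64 years.

2.64 years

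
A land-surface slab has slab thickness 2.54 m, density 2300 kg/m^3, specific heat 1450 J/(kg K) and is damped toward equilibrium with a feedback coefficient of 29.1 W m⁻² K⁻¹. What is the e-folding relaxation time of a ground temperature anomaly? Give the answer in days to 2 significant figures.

3.4 days

Areal heat capacity C = ρ c_p D = 2300 × 1450 × 2.54 = 8.47×10^6 J/(m²·K).
Relaxation time τ = C / λ = 8.47×10^6 / 29.1 = 2.91×10^5 s.
In days: 2.91×10^5 s / (86400 s/day) = 3.37 days.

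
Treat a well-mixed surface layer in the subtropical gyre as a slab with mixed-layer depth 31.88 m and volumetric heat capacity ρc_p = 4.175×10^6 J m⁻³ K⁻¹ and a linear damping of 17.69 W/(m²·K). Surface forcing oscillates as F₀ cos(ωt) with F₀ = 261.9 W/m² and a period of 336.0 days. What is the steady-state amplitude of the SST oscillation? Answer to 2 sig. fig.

Areal heat capacity C = ρc_p × D = 4.175×10^6 × 31.88 = 1.33×10^8 J m⁻² K⁻¹.
Angular frequency ω = 2π / T = 2π / 2.90×10^7 s = 2.16×10^-7 s⁻¹.
√((Cω)² + λ²) = √((28.8)² + 17.69²) = 33.8 W/(m²·K).
Amplitude A = F₀ / √((Cω)²+λ²) = 261.9 / 33.8 = 7.75 K.

7.7 K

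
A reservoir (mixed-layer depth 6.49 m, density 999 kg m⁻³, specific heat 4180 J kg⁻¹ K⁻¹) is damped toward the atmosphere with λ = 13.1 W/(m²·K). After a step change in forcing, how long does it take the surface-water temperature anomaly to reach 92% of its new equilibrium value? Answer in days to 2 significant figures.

60 days

Areal heat capacity C = ρ c_p D = 999 × 4180 × 6.49 = 2.71×10^7 J/(m²·K).
τ = C / λ = 2.71×10^7 / 13.1 = 2.07×10^6 s.
Fraction reached: 1 − e^(−t/τ) = 0.92 ⇒ t = −τ ln(1 − 0.92) = τ × 2.53.
t = 5.23×10^6 s = 60.5 days.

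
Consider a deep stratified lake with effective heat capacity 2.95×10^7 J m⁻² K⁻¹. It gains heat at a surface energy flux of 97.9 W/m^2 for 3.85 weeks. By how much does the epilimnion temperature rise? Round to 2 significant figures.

7.7 K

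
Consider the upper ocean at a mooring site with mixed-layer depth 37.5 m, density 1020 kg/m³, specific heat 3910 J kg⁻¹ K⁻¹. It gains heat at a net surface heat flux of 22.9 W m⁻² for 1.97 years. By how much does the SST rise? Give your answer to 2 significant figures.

9.5 K

Areal heat capacity C = ρ c_p D = 1020 × 3910 × 37.5 = 1.50×10^8 J m⁻² K⁻¹.
Net heat input Q = F Δt = 22.9 × (1.97 years × 3.156×10^7 s/year) = 1.42×10^9 J/m².
ΔT = Q / C = 1.42×10^9 / 1.50×10^8 = 9.52 K.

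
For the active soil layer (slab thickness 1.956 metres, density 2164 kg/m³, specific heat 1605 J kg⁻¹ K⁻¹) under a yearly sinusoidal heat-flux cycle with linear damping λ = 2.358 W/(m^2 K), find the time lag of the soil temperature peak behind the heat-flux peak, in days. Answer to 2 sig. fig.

30 days

Areal heat capacity C = ρ c_p D = 2164 × 1605 × 1.956 = 6.79×10^6 J/(m²·K).
ω = 2π / 3.15×10^7 s = 1.99×10^-7 s⁻¹.
Phase lag φ = arctan(Cω/λ) = arctan(1.35/2.358) = 0.521 rad.
Time lag = φ / ω = 0.521 / 1.99×10^-7 = 2.62×10^6 s = 30.3 days.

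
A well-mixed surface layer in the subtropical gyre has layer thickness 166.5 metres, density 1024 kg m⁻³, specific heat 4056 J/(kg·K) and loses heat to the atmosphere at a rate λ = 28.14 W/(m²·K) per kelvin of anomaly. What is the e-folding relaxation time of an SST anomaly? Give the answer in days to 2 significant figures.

280 days

Areal heat capacity C = ρ c_p D = 1024 × 4056 × 166.5 = 6.92×10^8 J/(m^2 K).
Relaxation time τ = C / λ = 6.92×10^8 / 28.14 = 2.46×10^7 s.
In days: 2.46×10^7 s / (86400 s/day) = 284 days.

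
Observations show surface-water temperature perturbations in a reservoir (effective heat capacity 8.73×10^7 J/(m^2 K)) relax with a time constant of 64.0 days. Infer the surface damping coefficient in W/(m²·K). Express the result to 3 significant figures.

Areal heat capacity C = 8.73×10^7 J/(m^2 K) (given).
τ = 64.0 days = 5.53×10^6 s.
λ = C / τ = 8.73×10^7 / 5.53×10^6 = 15.8 W/(m²·K).

15.8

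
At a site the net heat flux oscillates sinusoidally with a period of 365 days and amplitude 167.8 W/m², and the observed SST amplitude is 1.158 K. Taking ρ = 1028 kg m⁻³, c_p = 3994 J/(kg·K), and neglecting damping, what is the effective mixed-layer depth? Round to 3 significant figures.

177 m

ω = 2π / 3.15×10^7 s = 1.99×10^-7 s⁻¹.
Required C = F₀ / (A ω) = 167.8 / (1.158 × 1.99×10^-7) = 7.27×10^8 J/(m²·K).
D = C / (ρ c_p) = 7.27×10^8 / (1028 × 3994) = 177 m.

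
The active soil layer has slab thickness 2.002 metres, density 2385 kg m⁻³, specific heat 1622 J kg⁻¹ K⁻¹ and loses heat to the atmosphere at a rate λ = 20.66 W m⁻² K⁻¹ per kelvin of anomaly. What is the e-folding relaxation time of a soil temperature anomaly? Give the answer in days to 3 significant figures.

Areal heat capacity C = ρ c_p D = 2385 × 1622 × 2.002 = 7.74×10^6 J m⁻² K⁻¹.
Relaxation time τ = C / λ = 7.74×10^6 / 20.66 = 3.75×10^5 s.
In days: 3.75×10^5 s / (86400 s/day) = 4.34 days.

4.34 days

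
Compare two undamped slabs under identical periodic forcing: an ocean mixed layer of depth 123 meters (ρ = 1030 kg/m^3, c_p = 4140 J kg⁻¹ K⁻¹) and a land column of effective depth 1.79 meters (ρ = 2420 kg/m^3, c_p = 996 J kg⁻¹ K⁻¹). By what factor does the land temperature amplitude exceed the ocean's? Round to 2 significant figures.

C_ocean = 1030 × 4140 × 123 = 5.24×10^8 J/(m²·K).
C_land = 2420 × 996 × 1.79 = 4.31×10^6 J/(m²·K).
Undamped amplitude ∝ 1/C, so A_land/A_ocean = C_ocean/C_land = 122.

120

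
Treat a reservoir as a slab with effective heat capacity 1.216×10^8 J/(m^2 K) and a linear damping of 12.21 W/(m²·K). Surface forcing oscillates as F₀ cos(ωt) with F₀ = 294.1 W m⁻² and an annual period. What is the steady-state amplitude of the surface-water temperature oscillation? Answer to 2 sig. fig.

11 K

Areal heat capacity C = 1.216×10^8 J/(m^2 K) (given).
Angular frequency ω = 2π / T = 2π / 3.15×10^7 s = 1.99×10^-7 s⁻¹.
√((Cω)² + λ²) = √((24.2)² + 12.21²) = 27.1 W/(m²·K).
Amplitude A = F₀ / √((Cω)²+λ²) = 294.1 / 27.1 = 10.8 K.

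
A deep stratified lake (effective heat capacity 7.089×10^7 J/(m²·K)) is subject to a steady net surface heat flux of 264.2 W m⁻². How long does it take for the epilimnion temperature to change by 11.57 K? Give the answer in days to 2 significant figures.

36 days

Areal heat capacity C = 7.089×10^7 J/(m²·K) (given).
Time required: Δt = C ΔT / F = 7.09×10^7 × 11.57 / 264.2 = 3.10×10^6 s.
In days: 3.10×10^6 s / (86400 s/day) = 35.9 days.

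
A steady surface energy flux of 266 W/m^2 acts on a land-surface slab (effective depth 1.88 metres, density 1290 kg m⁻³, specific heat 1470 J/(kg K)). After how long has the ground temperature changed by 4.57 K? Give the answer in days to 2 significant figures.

0.71 days

Areal heat capacity C = ρ c_p D = 1290 × 1470 × 1.88 = 3.57×10^6 J/(m^2 K).
Time required: Δt = C ΔT / F = 3.57×10^6 × 4.57 / 266 = 61200 s.
In days: 61200 s / (86400 s/day) = 0.709 days.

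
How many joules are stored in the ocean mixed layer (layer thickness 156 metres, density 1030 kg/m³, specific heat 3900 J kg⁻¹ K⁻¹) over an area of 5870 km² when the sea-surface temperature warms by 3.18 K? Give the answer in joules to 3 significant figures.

Areal heat capacity C = ρ c_p D = 1030 × 3900 × 156 = 6.27×10^8 J/(m^2 K).
Heat per unit area: q = C ΔT = 6.27×10^8 × 3.18 = 1.99×10^9 J/m².
Total heat: Q = q × A = 1.99×10^9 × (5870 × 10⁶ m²) = 1.17×10^19 J.

1.17×10^19 J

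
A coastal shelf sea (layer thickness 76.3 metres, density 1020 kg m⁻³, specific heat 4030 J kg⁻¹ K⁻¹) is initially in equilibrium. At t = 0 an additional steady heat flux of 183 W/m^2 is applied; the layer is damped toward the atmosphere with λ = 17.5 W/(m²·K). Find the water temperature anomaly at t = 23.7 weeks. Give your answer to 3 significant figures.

Areal heat capacity C = ρ c_p D = 1020 × 4030 × 76.3 = 3.14×10^8 J m⁻² K⁻¹.
τ = C / λ = 3.14×10^8 / 17.5 = 1.79×10^7 s.
Equilibrium anomaly ΔT_eq = F / λ = 183 / 17.5 = 10.5 K.
t = 23.7 weeks = 1.43×10^7 s, so t/τ = 0.800.
ΔT(t) = ΔT_eq (1 − e^(−t/τ)) = 10.5 × (1 − e^−0.800) = 5.76 K.

5.76 K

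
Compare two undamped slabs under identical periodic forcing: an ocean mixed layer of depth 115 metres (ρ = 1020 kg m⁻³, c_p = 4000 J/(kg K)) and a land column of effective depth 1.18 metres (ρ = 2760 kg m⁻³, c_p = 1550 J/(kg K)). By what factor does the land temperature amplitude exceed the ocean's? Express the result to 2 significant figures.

C_ocean = 1020 × 4000 × 115 = 4.69×10^8 J/(m²·K).
C_land = 2760 × 1550 × 1.18 = 5.05×10^6 J/(m²·K).
Undamped amplitude ∝ 1/C, so A_land/A_ocean = C_ocean/C_land = 92.9.

93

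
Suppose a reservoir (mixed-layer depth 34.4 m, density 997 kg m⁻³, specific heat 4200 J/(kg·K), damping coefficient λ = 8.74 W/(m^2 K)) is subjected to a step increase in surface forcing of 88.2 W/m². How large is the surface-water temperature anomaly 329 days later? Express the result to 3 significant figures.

8.29 K

Areal heat capacity C = ρ c_p D = 997 × 4200 × 34.4 = 1.44×10^8 J/(m^2 K).
τ = C / λ = 1.44×10^8 / 8.74 = 1.65×10^7 s.
Equilibrium anomaly ΔT_eq = F / λ = 88.2 / 8.74 = 10.1 K.
t = 329 days = 2.84×10^7 s, so t/τ = 1.72.
ΔT(t) = ΔT_eq (1 − e^(−t/τ)) = 10.1 × (1 − e^−1.72) = 8.29 K.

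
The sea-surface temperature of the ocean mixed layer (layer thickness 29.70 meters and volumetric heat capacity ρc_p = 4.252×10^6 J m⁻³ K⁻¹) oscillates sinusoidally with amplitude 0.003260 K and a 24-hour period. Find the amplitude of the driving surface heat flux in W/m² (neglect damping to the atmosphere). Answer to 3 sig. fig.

Areal heat capacity C = ρc_p × D = 4.252×10^6 × 29.70 = 1.26×10^8 J/(m²·K).
ω = 2π / 86400 s = 7.27×10^-5 s⁻¹.
Cω = 1.26×10^8 × 7.27×10^-5 = 9180 W/(m²·K).
F₀ = A × Cω = 0.003260 × 9180 = 29.9 W/m².

29.9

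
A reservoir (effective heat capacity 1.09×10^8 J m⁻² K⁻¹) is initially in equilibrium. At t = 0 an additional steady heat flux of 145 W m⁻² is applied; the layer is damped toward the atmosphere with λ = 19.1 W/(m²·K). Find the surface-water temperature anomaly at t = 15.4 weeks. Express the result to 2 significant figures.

Areal heat capacity C = 1.09×10^8 J m⁻² K⁻¹ (given).
τ = C / λ = 1.09×10^8 / 19.1 = 5.71×10^6 s.
Equilibrium anomaly ΔT_eq = F / λ = 145 / 19.1 = 7.59 K.
t = 15.4 weeks = 9.31×10^6 s, so t/τ = 1.63.
ΔT(t) = ΔT_eq (1 − e^(−t/τ)) = 7.59 × (1 − e^−1.63) = 6.11 K.

6.1 K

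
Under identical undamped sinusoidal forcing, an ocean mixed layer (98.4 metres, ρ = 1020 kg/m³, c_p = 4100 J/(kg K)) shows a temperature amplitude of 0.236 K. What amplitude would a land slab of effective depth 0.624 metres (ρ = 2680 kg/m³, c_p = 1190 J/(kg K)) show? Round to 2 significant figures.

C_ocean = 4.12×10^8 J/(m²·K); C_land = 1.99×10^6 J/(m²·K).
A ∝ 1/C ⇒ A_land = A_ocean × C_ocean/C_land = 0.236 × 207 = 48.8 K.

49 K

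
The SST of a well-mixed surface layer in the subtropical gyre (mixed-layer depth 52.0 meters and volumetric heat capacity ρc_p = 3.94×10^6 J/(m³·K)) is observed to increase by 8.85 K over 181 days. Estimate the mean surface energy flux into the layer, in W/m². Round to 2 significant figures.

120

Areal heat capacity C = ρc_p × D = 3.94×10^6 × 52.0 = 2.05×10^8 J/(m²·K).
Required heat per unit area: Q = C ΔT = 2.05×10^8 × 8.85 = 1.81×10^9 J/m².
Flux F = Q / Δt = 1.81×10^9 / 1.56×10^7 s = 116 W/m².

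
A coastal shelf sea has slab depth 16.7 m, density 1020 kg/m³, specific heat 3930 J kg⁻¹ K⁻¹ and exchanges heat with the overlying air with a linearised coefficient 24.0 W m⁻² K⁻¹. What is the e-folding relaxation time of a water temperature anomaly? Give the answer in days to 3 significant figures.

Areal heat capacity C = ρ c_p D = 1020 × 3930 × 16.7 = 6.69×10^7 J m⁻² K⁻¹.
Relaxation time τ = C / λ = 6.69×10^7 / 24.0 = 2.79×10^6 s.
In days: 2.79×10^6 s / (86400 s/day) = 32.3 days.

32.3 days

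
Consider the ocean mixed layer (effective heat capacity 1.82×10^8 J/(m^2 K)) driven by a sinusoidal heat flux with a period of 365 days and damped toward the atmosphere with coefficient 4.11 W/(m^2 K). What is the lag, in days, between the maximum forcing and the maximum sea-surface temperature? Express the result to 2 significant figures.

Areal heat capacity C = 1.82×10^8 J/(m^2 K) (given).
ω = 2π / 3.15×10^7 s = 1.99×10^-7 s⁻¹.
Phase lag φ = arctan(Cω/λ) = arctan(36.3/4.11) = 1.46 rad.
Time lag = φ / ω = 1.46 / 1.99×10^-7 = 7.32×10^6 s = 84.7 days.

85 days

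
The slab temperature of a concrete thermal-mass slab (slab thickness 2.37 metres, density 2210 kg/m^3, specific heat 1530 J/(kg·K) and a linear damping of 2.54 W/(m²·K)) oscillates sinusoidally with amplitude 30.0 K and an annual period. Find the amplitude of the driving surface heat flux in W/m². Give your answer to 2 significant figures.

Areal heat capacity C = ρ c_p D = 2210 × 1530 × 2.37 = 8.01×10^6 J/(m^2 K).
ω = 2π / 3.15×10^7 s = 1.99×10^-7 s⁻¹.
√((Cω)² + λ²) = √((1.60)² + 2.54²) = 3.00 W/(m²·K).
F₀ = A × √((Cω)²+λ²) = 30.0 × 3.00 = 90.0 W/m².

90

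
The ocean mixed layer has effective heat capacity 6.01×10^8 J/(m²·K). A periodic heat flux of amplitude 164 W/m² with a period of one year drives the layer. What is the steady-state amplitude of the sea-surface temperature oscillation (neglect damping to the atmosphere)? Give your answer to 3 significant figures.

1.37 K

Areal heat capacity C = 6.01×10^8 J/(m²·K) (given).
Angular frequency ω = 2π / T = 2π / 3.15×10^7 s = 1.99×10^-7 s⁻¹.
Cω = 6.01×10^8 × 1.99×10^-7 = 120 W/(m²·K).
Amplitude A = F₀ / (Cω) = 164 / 120 = 1.37 K.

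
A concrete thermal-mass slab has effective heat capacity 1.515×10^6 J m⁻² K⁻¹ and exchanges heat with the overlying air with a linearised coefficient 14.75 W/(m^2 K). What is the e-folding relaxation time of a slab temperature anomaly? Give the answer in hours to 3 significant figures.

Areal heat capacity C = 1.515×10^6 J m⁻² K⁻¹ (given).
Relaxation time τ = C / λ = 1.52×10^6 / 14.75 = 1.03×10^5 s.
In hours: 1.03×10^5 s / (3600 s/hour) = 28.5 hours.

28.5 hours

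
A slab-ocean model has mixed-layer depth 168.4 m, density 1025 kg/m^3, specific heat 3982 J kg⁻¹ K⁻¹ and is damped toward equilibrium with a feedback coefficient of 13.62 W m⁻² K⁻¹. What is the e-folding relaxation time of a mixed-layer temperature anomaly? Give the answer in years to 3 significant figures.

Areal heat capacity C = ρ c_p D = 1025 × 3982 × 168.4 = 6.87×10^8 J/(m²·K).
Relaxation time τ = C / λ = 6.87×10^8 / 13.62 = 5.05×10^7 s.
In years: 5.05×10^7 s / (3.156×10^7 s/year) = 1.60 years.

1.60 years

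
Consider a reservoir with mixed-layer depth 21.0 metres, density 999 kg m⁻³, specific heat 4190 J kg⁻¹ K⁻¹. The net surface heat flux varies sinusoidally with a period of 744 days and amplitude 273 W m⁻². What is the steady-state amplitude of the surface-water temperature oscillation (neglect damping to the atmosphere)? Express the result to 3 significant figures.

31.8 K

Areal heat capacity C = ρ c_p D = 999 × 4190 × 21.0 = 8.79×10^7 J/(m²·K).
Angular frequency ω = 2π / T = 2π / 6.43×10^7 s = 9.77×10^-8 s⁻¹.
Cω = 8.79×10^7 × 9.77×10^-8 = 8.59 W/(m²·K).
Amplitude A = F₀ / (Cω) = 273 / 8.59 = 31.8 K.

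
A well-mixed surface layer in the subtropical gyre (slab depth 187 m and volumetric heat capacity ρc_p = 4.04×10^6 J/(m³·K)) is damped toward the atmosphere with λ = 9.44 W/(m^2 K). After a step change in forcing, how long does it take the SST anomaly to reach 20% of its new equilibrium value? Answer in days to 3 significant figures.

Areal heat capacity C = ρc_p × D = 4.04×10^6 × 187 = 7.55×10^8 J m⁻² K⁻¹.
τ = C / λ = 7.55×10^8 / 9.44 = 8.00×10^7 s.
Fraction reached: 1 − e^(−t/τ) = 0.20 ⇒ t = −τ ln(1 − 0.20) = τ × 0.223.
t = 1.79×10^7 s = 207 days.

207 days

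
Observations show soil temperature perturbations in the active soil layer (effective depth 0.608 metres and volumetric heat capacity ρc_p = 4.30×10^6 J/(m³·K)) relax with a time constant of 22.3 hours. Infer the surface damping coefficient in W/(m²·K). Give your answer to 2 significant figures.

33

Areal heat capacity C = ρc_p × D = 4.30×10^6 × 0.608 = 2.61×10^6 J/(m^2 K).
τ = 22.3 hours = 80300 s.
λ = C / τ = 2.61×10^6 / 80300 = 32.6 W/(m²·K).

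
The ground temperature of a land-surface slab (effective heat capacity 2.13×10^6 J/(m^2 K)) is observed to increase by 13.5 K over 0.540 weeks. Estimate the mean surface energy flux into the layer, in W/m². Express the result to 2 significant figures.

88

Areal heat capacity C = 2.13×10^6 J/(m^2 K) (given).
Required heat per unit area: Q = C ΔT = 2.13×10^6 × 13.5 = 2.88×10^7 J/m².
Flux F = Q / Δt = 2.88×10^7 / 3.27×10^5 s = 88.0 W/m².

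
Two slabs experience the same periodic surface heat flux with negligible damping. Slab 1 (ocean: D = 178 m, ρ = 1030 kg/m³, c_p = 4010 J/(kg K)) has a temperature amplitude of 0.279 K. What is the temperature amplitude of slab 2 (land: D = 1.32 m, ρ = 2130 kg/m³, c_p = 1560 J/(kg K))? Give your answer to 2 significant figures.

C_ocean = 7.35×10^8 J/(m²·K); C_land = 4.39×10^6 J/(m²·K).
A ∝ 1/C ⇒ A_land = A_ocean × C_ocean/C_land = 0.279 × 168 = 46.8 K.

47 K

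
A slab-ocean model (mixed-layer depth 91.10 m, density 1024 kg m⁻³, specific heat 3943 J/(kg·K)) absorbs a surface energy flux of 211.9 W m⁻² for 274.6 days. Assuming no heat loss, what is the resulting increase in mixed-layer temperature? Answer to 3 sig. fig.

13.7 K

Areal heat capacity C = ρ c_p D = 1024 × 3943 × 91.10 = 3.68×10^8 J/(m^2 K).
Net heat input Q = F Δt = 211.9 × (274.6 days × 86400 s/day) = 5.03×10^9 J/m².
ΔT = Q / C = 5.03×10^9 / 3.68×10^8 = 13.7 K.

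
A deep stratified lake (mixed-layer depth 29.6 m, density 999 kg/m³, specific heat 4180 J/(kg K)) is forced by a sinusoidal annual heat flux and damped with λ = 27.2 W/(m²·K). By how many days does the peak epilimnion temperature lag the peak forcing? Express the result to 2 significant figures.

Areal heat capacity C = ρ c_p D = 999 × 4180 × 29.6 = 1.24×10^8 J/(m^2 K).
ω = 2π / 3.15×10^7 s = 1.99×10^-7 s⁻¹.
Phase lag φ = arctan(Cω/λ) = arctan(24.6/27.2) = 0.736 rad.
Time lag = φ / ω = 0.736 / 1.99×10^-7 = 3.69×10^6 s = 42.7 days.

43 days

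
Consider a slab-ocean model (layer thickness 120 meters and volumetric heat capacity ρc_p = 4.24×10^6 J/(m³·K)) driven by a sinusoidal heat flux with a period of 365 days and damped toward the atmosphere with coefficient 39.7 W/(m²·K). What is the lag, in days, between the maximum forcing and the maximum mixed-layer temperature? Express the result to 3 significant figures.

Areal heat capacity C = ρc_p × D = 4.24×10^6 × 120 = 5.09×10^8 J m⁻² K⁻¹.
ω = 2π / 3.15×10^7 s = 1.99×10^-7 s⁻¹.
Phase lag φ = arctan(Cω/λ) = arctan(101/39.7) = 1.20 rad.
Time lag = φ / ω = 1.20 / 1.99×10^-7 = 6.01×10^6 s = 69.6 days.

69.6 days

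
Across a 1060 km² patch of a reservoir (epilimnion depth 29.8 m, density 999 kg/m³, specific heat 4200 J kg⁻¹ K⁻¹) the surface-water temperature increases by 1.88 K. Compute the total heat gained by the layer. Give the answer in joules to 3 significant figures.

2.49×10^17 J

Areal heat capacity C = ρ c_p D = 999 × 4200 × 29.8 = 1.25×10^8 J/(m²·K).
Heat per unit area: q = C ΔT = 1.25×10^8 × 1.88 = 2.35×10^8 J/m².
Total heat: Q = q × A = 2.35×10^8 × (1060 × 10⁶ m²) = 2.49×10^17 J.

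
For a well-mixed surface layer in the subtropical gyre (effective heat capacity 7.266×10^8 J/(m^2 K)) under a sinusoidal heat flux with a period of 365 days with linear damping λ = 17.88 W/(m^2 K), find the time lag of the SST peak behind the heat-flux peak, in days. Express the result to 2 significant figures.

84 days

Areal heat capacity C = 7.266×10^8 J/(m^2 K) (given).
ω = 2π / 3.15×10^7 s = 1.99×10^-7 s⁻¹.
Phase lag φ = arctan(Cω/λ) = arctan(145/17.88) = 1.45 rad.
Time lag = φ / ω = 1.45 / 1.99×10^-7 = 7.27×10^6 s = 84.1 days.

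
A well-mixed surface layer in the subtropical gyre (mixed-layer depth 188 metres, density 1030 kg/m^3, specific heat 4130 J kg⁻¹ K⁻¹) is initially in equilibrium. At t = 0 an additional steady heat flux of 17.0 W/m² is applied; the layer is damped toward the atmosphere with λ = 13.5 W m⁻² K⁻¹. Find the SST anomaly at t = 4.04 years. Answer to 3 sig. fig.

1.11 K

Areal heat capacity C = ρ c_p D = 1030 × 4130 × 188 = 8.00×10^8 J/(m^2 K).
τ = C / λ = 8.00×10^8 / 13.5 = 5.92×10^7 s.
Equilibrium anomaly ΔT_eq = F / λ = 17.0 / 13.5 = 1.26 K.
t = 4.04 years = 1.27×10^8 s, so t/τ = 2.15.
ΔT(t) = ΔT_eq (1 − e^(−t/τ)) = 1.26 × (1 − e^−2.15) = 1.11 K.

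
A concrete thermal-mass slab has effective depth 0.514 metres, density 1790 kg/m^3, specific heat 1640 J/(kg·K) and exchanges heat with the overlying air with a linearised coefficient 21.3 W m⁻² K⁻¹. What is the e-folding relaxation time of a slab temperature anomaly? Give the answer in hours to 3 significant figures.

19.7 hours

Areal heat capacity C = ρ c_p D = 1790 × 1640 × 0.514 = 1.51×10^6 J m⁻² K⁻¹.
Relaxation time τ = C / λ = 1.51×10^6 / 21.3 = 70800 s.
In hours: 70800 s / (3600 s/hour) = 19.7 hours.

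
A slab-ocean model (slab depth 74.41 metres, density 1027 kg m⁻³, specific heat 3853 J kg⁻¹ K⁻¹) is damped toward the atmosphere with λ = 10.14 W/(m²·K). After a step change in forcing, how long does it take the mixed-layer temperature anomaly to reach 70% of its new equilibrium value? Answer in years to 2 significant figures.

Areal heat capacity C = ρ c_p D = 1027 × 3853 × 74.41 = 2.94×10^8 J/(m^2 K).
τ = C / λ = 2.94×10^8 / 10.14 = 2.90×10^7 s.
Fraction reached: 1 − e^(−t/τ) = 0.70 ⇒ t = −τ ln(1 − 0.70) = τ × 1.20.
t = 3.50×10^7 s = 1.11 years.

1.1 years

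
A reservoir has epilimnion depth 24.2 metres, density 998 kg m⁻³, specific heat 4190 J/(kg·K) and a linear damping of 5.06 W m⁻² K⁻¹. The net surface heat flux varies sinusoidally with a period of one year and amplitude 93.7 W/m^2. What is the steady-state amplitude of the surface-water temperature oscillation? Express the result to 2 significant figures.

4.5 K

Areal heat capacity C = ρ c_p D = 998 × 4190 × 24.2 = 1.01×10^8 J/(m²·K).
Angular frequency ω = 2π / T = 2π / 3.15×10^7 s = 1.99×10^-7 s⁻¹.
√((Cω)² + λ²) = √((20.2)² + 5.06²) = 20.8 W/(m²·K).
Amplitude A = F₀ / √((Cω)²+λ²) = 93.7 / 20.8 = 4.51 K.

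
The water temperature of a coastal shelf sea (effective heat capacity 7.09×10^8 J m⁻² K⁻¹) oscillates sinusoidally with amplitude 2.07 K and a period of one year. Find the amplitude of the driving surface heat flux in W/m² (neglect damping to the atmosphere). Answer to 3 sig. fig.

292

Areal heat capacity C = 7.09×10^8 J m⁻² K⁻¹ (given).
ω = 2π / 3.15×10^7 s = 1.99×10^-7 s⁻¹.
Cω = 7.09×10^8 × 1.99×10^-7 = 141 W/(m²·K).
F₀ = A × Cω = 2.07 × 141 = 292 W/m².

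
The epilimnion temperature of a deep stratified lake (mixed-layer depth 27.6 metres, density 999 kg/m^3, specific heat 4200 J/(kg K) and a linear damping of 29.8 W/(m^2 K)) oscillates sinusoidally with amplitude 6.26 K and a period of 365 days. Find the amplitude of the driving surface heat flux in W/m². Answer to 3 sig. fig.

236

Areal heat capacity C = ρ c_p D = 999 × 4200 × 27.6 = 1.16×10^8 J m⁻² K⁻¹.
ω = 2π / 3.15×10^7 s = 1.99×10^-7 s⁻¹.
√((Cω)² + λ²) = √((23.1)² + 29.8²) = 37.7 W/(m²·K).
F₀ = A × √((Cω)²+λ²) = 6.26 × 37.7 = 236 W/m².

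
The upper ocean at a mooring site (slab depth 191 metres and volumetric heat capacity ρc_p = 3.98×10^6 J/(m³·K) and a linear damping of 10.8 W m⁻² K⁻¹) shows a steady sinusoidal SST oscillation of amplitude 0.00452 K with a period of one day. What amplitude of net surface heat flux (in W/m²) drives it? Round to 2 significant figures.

250

Areal heat capacity C = ρc_p × D = 3.98×10^6 × 191 = 7.60×10^8 J/(m²·K).
ω = 2π / 86400 s = 7.27×10^-5 s⁻¹.
√((Cω)² + λ²) = √((55300)² + 10.8²) = 55300 W/(m²·K).
F₀ = A × √((Cω)²+λ²) = 0.00452 × 55300 = 250 W/m².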